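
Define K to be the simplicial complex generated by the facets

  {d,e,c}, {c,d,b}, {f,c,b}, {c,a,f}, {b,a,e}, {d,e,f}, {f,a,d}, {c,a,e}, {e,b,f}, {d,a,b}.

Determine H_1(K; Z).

Fix the vertex order a < b < c < d < e < f and write every simplex with vertices in increasing order. Then dim K = 2 and the simplices of K are:

  0-simplices (6): a, b, c, d, e, f
  1-simplices (15): ab, ac, ad, ae, af, bc, bd, be, bf, cd, ce, cf, de, df, ef
  2-simplices (10): abd, abe, ace, acf, adf, bcd, bcf, bef, cde, def

so the chain groups are C_0 ≅ Z^6, C_1 ≅ Z^15, C_2 ≅ Z^10.

Boundary ∂_1: C_1 → C_0 is given by ∂[p,q] = [q] − [p]. For instance
  ∂bc = c − b.
This gives a 6×15 integer matrix of rank 5; reducing to Smith normal form yields diagonal entries (1,1,1,1,1).

Boundary ∂_2: C_2 → C_1 acts by ∂[p,q,r] = [q,r] − [p,r] + [p,q]. For instance
  ∂abe = be − ae + ab,
  ∂bef = ef − bf + be.
This gives a 15×10 integer matrix of rank 10; reducing to Smith normal form yields diagonal entries (1,1,1,1,1,1,1,1,1,2).

Reading off H_k = ker ∂_k / im ∂_{k+1}:

  H_1: rank ker ∂_1 − rank ∂_2 = (15 − 5) − 10 = 0, and ∂_2 has invariant factor 2 > 1, so H_1 = Z/2.

H_1 = Z/2.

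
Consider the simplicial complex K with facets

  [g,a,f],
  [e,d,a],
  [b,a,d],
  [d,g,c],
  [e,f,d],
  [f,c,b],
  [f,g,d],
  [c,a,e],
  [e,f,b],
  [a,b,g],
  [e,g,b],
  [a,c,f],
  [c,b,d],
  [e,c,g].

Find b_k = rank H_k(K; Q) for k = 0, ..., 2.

Order the vertices as a < b < c < d < e < f < g. Listing each simplex with vertices in this order, K has dimension 2 with simplices:

  0-simplices (7): a, b, c, d, e, f, g
  1-simplices (21): ab, ac, ad, ae, af, ag, bc, bd, be, bf, bg, cd, ce, cf, cg, de, df, dg, ef, eg, fg
  2-simplices (14): abd, abg, ace, acf, ade, afg, bcd, bcf, bef, beg, cdg, ceg, def, dfg

Hence C_0 ≅ Z^7, C_1 ≅ Z^21, C_2 ≅ Z^14.

The boundary map ∂_1: C_1 → C_0 sends each edge [p,q] (with p < q) to q − p.
This gives a 7×21 integer matrix of rank 6; reducing to Smith normal form yields diagonal entries (1,1,1,1,1,1).

The boundary map ∂_2: C_2 → C_1 maps a triangle to the signed sum of its edges. For instance
  ∂def = ef − df + de,
  ∂abg = bg − ag + ab.
The 21×14 boundary matrix has rank 13 and Smith normal form diag(1,1,1,1,1,1,1,1,1,1,1,1,1).

Reading off H_k = ker ∂_k / im ∂_{k+1}:

  H_0: rank C_0 − rank ∂_1 = 7 − 6 = 1, and the invariant factors of ∂_1 are all 1, so H_0 ≅ Z.
  H_1: rank ker ∂_1 − rank ∂_2 = (21 − 6) − 13 = 2, and the invariant factors of ∂_2 are all 1, so H_1 ≅ Z^2.
  H_2: rank ker ∂_2 − rank ∂_3 = (14 − 13) − 0 = 1, and there is no ∂_3, so H_2 ≅ Z.

As a check, the Euler characteristic is 7 − 21 + 14 = 0, which agrees with 1 − 2 + 1 = 0.

Hence the Betti numbers are b_0 = 1, b_1 = 2, b_2 = 1.

b_0 = 1, b_1 = 2, b_2 = 1.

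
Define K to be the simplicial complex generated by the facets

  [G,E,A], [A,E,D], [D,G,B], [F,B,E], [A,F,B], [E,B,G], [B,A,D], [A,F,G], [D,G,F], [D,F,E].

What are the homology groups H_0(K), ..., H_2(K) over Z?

H_0 ≅ Z,  H_1 ≅ Z_2,  H_2 = 0.

We work with the vertex ordering A < B < D < E < F < G. The simplices of K, each written with vertices in increasing order, are:

  0-simplices (6): A, B, D, E, F, G
  1-simplices (15): AB, AD, AE, AF, AG, BD, BE, BF, BG, DE, DF, DG, EF, EG, FG
  2-simplices (10): ABD, ABF, ADE, AEG, AFG, BDG, BEF, BEG, DEF, DFG

giving chain groups C_0 ≅ Z^6, C_1 ≅ Z^15, C_2 ≅ Z^10.

The boundary map ∂_1: C_1 → C_0 sends each edge [p,q] (with p < q) to q − p.
This gives a 6×15 integer matrix of rank 5; reducing to Smith normal form yields diagonal entries (1,1,1,1,1).

∂_2: C_2 → C_1 sends each 2-simplex [p,q,r] to [q,r] − [p,r] + [p,q]. For instance
  ∂BEF = EF − BF + BE,
  ∂BEG = EG − BG + BE.
The resulting 15×10 matrix has rank 10, and its Smith normal form has invariant factors (1,1,1,1,1,1,1,1,1,2).

Now H_k = ker ∂_k / im ∂_{k+1}, so:

  H_0: rank C_0 − rank ∂_1 = 6 − 5 = 1, and the invariant factors of ∂_1 are all 1, so H_0 = Z.
  H_1: rank ker ∂_1 − rank ∂_2 = (15 − 5) − 10 = 0, and ∂_2 has invariant factor 2 > 1, so H_1 = Z_2.
  H_2: rank ker ∂_2 − rank ∂_3 = (10 − 10) − 0 = 0, and there is no ∂_3, so H_2 = 0.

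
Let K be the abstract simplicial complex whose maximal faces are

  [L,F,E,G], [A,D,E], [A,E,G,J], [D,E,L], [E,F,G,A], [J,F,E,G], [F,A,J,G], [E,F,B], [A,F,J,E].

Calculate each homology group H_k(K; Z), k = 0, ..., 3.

We work with the vertex ordering A < B < D < E < F < G < J < L. The simplices of K, each written with vertices in increasing order, are:

  0-simplices (8): A, B, D, E, F, G, J, L
  1-simplices (18): AD, AE, AF, AG, AJ, BE, BF, DE, DL, EF, EG, EJ, EL, FG, FJ, FL, GJ, GL
  2-simplices (16): ADE, AEF, AEG, AEJ, AFG, AFJ, AGJ, BEF, DEL, EFG, EFJ, EFL, EGJ, EGL, FGJ, FGL
  3-simplices (6): AEFG, AEFJ, AEGJ, AFGJ, EFGJ, EFGL

giving chain groups C_0 ≅ Z^8, C_1 ≅ Z^18, C_2 ≅ Z^16, C_3 ≅ Z^6.

∂_1: C_1 → C_0 maps an edge to its endpoints' difference, ∂[p,q] = q − p.
The resulting 8×18 matrix has rank 7, and its Smith normal form has invariant factors (1,1,1,1,1,1,1).

The boundary map ∂_2: C_2 → C_1 sends each 2-simplex [p,q,r] to [q,r] − [p,r] + [p,q]. For instance
  ∂AGJ = GJ − AJ + AG,
  ∂EFL = FL − EL + EF.
This gives a 18×16 integer matrix of rank 11; reducing to Smith normal form yields diagonal entries (1,1,1,1,1,1,1,1,1,1,1).

The boundary map ∂_3: C_3 → C_2 sends each 3-simplex σ to the alternating sum Σ_i (−1)^i (σ with its i-th vertex removed). For instance
  ∂AFGJ = FGJ − AGJ + AFJ − AFG,
  ∂EFGJ = FGJ − EGJ + EFJ − EFG.
This gives a 16×6 integer matrix of rank 5; reducing to Smith normal form yields diagonal entries (1,1,1,1,1).

From H_k ≅ ker(∂_k) / im(∂_{k+1}) we obtain:

  H_0: rank C_0 − rank ∂_1 = 8 − 7 = 1, and the invariant factors of ∂_1 are all 1, so H_0 = Z.
  H_1: rank ker ∂_1 − rank ∂_2 = (18 − 7) − 11 = 0, and the invariant factors of ∂_2 are all 1, so H_1 = 0.
  H_2: rank ker ∂_2 − rank ∂_3 = (16 − 11) − 5 = 0, and the invariant factors of ∂_3 are all 1, so H_2 = 0.
  H_3: rank ker ∂_3 − rank ∂_4 = (6 − 5) − 0 = 1, and there is no ∂_4, so H_3 = Z.

As a check, the Euler characteristic is 8 − 18 + 16 − 6 = 0, which agrees with 1 − 0 + 0 − 1 = 0.

H_0 = Z,  H_1 = 0,  H_2 = 0,  H_3 = Z.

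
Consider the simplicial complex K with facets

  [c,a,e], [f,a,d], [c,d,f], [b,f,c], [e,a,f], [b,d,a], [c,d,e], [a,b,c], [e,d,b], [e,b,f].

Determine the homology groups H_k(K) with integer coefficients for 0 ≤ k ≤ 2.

H_0 ≅ Z,  H_1 ≅ Z_2,  H_2 = 0.

Take the total order a < b < c < d < e < f on the vertex set. Then K (dimension 2) consists of the simplices:

  0-simplices (6): a, b, c, d, e, f
  1-simplices (15): ab, ac, ad, ae, af, bc, bd, be, bf, cd, ce, cf, de, df, ef
  2-simplices (10): abc, abd, ace, adf, aef, bcf, bde, bef, cde, cdf

so the chain groups are C_0 ≅ Z^6, C_1 ≅ Z^15, C_2 ≅ Z^10.

Boundary ∂_1: C_1 → C_0 sends each edge [p,q] (with p < q) to q − p.
The 6×15 boundary matrix has rank 5 and Smith normal form diag(1,1,1,1,1).

The boundary map ∂_2: C_2 → C_1 sends each 2-simplex [p,q,r] to [q,r] − [p,r] + [p,q]. For instance
  ∂abc = bc − ac + ab,
  ∂ace = ce − ae + ac.
The 15×10 boundary matrix has rank 10 and Smith normal form diag(1,1,1,1,1,1,1,1,1,2).

Computing H_k = (kernel of ∂_k) / (image of ∂_{k+1}):

  H_0: rank C_0 − rank ∂_1 = 6 − 5 = 1, and the invariant factors of ∂_1 are all 1, so H_0 = Z.
  H_1: rank ker ∂_1 − rank ∂_2 = (15 − 5) − 10 = 0, and ∂_2 has invariant factor 2 > 1, so H_1 = Z_2.
  H_2: rank ker ∂_2 − rank ∂_3 = (10 − 10) − 0 = 0, and there is no ∂_3, so H_2 = 0.

As a check, the Euler characteristic is 6 − 15 + 10 = 1, which agrees with 1 − 0 + 0 = 1.
(K is a triangulation of the real projective plane RP^2.)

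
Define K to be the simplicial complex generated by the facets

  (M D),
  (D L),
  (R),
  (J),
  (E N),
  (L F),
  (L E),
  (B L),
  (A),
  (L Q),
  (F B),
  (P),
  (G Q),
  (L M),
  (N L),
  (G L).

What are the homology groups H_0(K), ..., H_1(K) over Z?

H_0 ≅ Z^5,  H_1 ≅ Z^4.

Take the total order A < B < D < E < F < G < J < L < M < N < P < Q < R on the vertex set. Then K (dimension 1) consists of the simplices:

  0-simplices (13): A, B, D, E, F, G, J, L, M, N, P, Q, R
  1-simplices (12): BF, BL, DL, DM, EL, EN, FL, GL, GQ, LM, LN, LQ

Hence C_0 ≅ Z^13, C_1 ≅ Z^12.

The boundary map ∂_1: C_1 → C_0 is given by ∂[p,q] = [q] − [p]. For instance
  ∂EL = L − E.
The 13×12 boundary matrix has rank 8 and Smith normal form diag(1,1,1,1,1,1,1,1).

Now H_k = ker ∂_k / im ∂_{k+1}, so:

  H_0: rank C_0 − rank ∂_1 = 13 − 8 = 5, and the invariant factors of ∂_1 are all 1, so H_0 ≅ Z^5.
  H_1: rank ker ∂_1 − rank ∂_2 = (12 − 8) − 0 = 4, and there is no ∂_2, so H_1 ≅ Z^4.

(K is a triangulation of the disjoint union of a wedge of 4 circles and a set of 4 points.)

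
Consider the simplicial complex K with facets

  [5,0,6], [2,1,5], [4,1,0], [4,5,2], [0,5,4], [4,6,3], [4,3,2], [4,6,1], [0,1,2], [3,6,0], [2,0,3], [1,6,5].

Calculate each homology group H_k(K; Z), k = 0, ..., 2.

Fix the vertex order 0 < 1 < 2 < 3 < 4 < 5 < 6 and write every simplex with vertices in increasing order. Then dim K = 2 and the simplices of K are:

  0-simplices (7): [0], [1], [2], [3], [4], [5], [6]
  1-simplices (18): [0,1], [0,2], [0,3], [0,4], [0,5], [0,6], [1,2], [1,4], [1,5], [1,6], [2,3], [2,4], [2,5], [3,4], [3,6], [4,5], [4,6], [5,6]
  2-simplices (12): [0,1,2], [0,1,4], [0,2,3], [0,3,6], [0,4,5], [0,5,6], [1,2,5], [1,4,6], [1,5,6], [2,3,4], [2,4,5], [3,4,6]

so the chain groups are C_0 ≅ Z^7, C_1 ≅ Z^18, C_2 ≅ Z^12.

∂_1: C_1 → C_0 is given by ∂[p,q] = [q] − [p].
The resulting 7×18 matrix has rank 6, and its Smith normal form has invariant factors (1,1,1,1,1,1).

Boundary ∂_2: C_2 → C_1 acts by ∂[p,q,r] = [q,r] − [p,r] + [p,q]. For instance
  ∂[2,3,4] = [3,4] − [2,4] + [2,3],
  ∂[1,5,6] = [5,6] − [1,6] + [1,5].
This gives a 18×12 integer matrix of rank 12; reducing to Smith normal form yields diagonal entries (1,1,1,1,1,1,1,1,1,1,1,2).

From H_k ≅ ker(∂_k) / im(∂_{k+1}) we obtain:

  H_0: rank C_0 − rank ∂_1 = 7 − 6 = 1, and the invariant factors of ∂_1 are all 1, so H_0 = Z.
  H_1: rank ker ∂_1 − rank ∂_2 = (18 − 6) − 12 = 0, and ∂_2 has invariant factor 2 > 1, so H_1 = Z/2.
  H_2: rank ker ∂_2 − rank ∂_3 = (12 − 12) − 0 = 0, and there is no ∂_3, so H_2 = 0.

As a check, the Euler characteristic is 7 − 18 + 12 = 1, which agrees with 1 − 0 + 0 = 1.

H_0 = Z,  H_1 = Z/2,  H_2 = 0.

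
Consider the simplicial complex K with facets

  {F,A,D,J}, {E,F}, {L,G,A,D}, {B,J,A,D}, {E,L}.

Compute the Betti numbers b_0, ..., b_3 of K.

b_0 = 1, b_1 = 1, b_2 = 0, b_3 = 0.

We work with the vertex ordering A < B < D < E < F < G < J < L. The simplices of K, each written with vertices in increasing order, are:

  0-simplices (8): A, B, D, E, F, G, J, L
  1-simplices (16): AB, AD, AF, AG, AJ, AL, BD, BJ, DF, DG, DJ, DL, EF, EL, FJ, GL
  2-simplices (11): ABD, ABJ, ADF, ADG, ADJ, ADL, AFJ, AGL, BDJ, DFJ, DGL
  3-simplices (3): ABDJ, ADFJ, ADGL

giving chain groups C_0 ≅ Z^8, C_1 ≅ Z^16, C_2 ≅ Z^11, C_3 ≅ Z^3.

∂_1: C_1 → C_0 is given by ∂[p,q] = [q] − [p]. For instance
  ∂BD = D − B.
As a 8×16 matrix over Z this has rank 7, with invariant factors (1,1,1,1,1,1,1).

The boundary map ∂_2: C_2 → C_1 sends each 2-simplex [p,q,r] to [q,r] − [p,r] + [p,q]. For instance
  ∂AGL = GL − AL + AG,
  ∂DGL = GL − DL + DG.
This gives a 16×11 integer matrix of rank 8; reducing to Smith normal form yields diagonal entries (1,1,1,1,1,1,1,1).

The boundary map ∂_3: C_3 → C_2 sends each 3-simplex σ to the alternating sum Σ_i (−1)^i (σ with its i-th vertex removed). For instance
  ∂ABDJ = BDJ − ADJ + ABJ − ABD,
  ∂ADFJ = DFJ − AFJ + ADJ − ADF.
The 11×3 boundary matrix has rank 3 and Smith normal form diag(1,1,1).

Computing H_k = (kernel of ∂_k) / (image of ∂_{k+1}):

  H_0: rank C_0 − rank ∂_1 = 8 − 7 = 1, and the invariant factors of ∂_1 are all 1, so H_0 ≅ Z.
  H_1: rank ker ∂_1 − rank ∂_2 = (16 − 7) − 8 = 1, and the invariant factors of ∂_2 are all 1, so H_1 ≅ Z.
  H_2: rank ker ∂_2 − rank ∂_3 = (11 − 8) − 3 = 0, and the invariant factors of ∂_3 are all 1, so H_2 ≅ 0.
  H_3: rank ker ∂_3 − rank ∂_4 = (3 − 3) − 0 = 0, and there is no ∂_4, so H_3 ≅ 0.

Hence the Betti numbers are b_0 = 1, b_1 = 1, b_2 = 0, b_3 = 0.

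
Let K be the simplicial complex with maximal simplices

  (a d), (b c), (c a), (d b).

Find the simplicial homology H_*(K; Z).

Fix the vertex order a < b < c < d and write every simplex with vertices in increasing order. Then dim K = 1 and the simplices of K are:

  0-simplices (4): a, b, c, d
  1-simplices (4): ac, ad, bc, bd

giving chain groups C_0 ≅ Z^4, C_1 ≅ Z^4.

∂_1: C_1 → C_0 is given by ∂[p,q] = [q] − [p]. For instance
  ∂ac = c − a.
The resulting 4×4 matrix has rank 3, and its Smith normal form has invariant factors (1,1,1).

Reading off H_k = ker ∂_k / im ∂_{k+1}:

  H_0: rank C_0 − rank ∂_1 = 4 − 3 = 1, and the invariant factors of ∂_1 are all 1, so H_0 = Z.
  H_1: rank ker ∂_1 − rank ∂_2 = (4 − 3) − 0 = 1, and there is no ∂_2, so H_1 = Z.

As a check, the Euler characteristic is 4 − 4 = 0, which agrees with 1 − 1 = 0.
(K is a triangulation of the circle S^1.)

H_0 = Z,  H_1 = Z.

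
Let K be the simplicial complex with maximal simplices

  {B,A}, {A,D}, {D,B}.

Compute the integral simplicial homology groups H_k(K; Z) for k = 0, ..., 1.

Take the total order A < B < D on the vertex set. Then K (dimension 1) consists of the simplices:

  0-simplices (3): A, B, D
  1-simplices (3): AB, AD, BD

so the chain groups are C_0 ≅ Z^3, C_1 ≅ Z^3.

The boundary map ∂_1: C_1 → C_0 is given by ∂[p,q] = [q] − [p].
As a 3×3 matrix over Z this has rank 2, with invariant factors (1,1).

Now H_k = ker ∂_k / im ∂_{k+1}, so:

  H_0: rank C_0 − rank ∂_1 = 3 − 2 = 1, and the invariant factors of ∂_1 are all 1, so H_0 ≅ Z.
  H_1: rank ker ∂_1 − rank ∂_2 = (3 − 2) − 0 = 1, and there is no ∂_2, so H_1 ≅ Z.

As a check, the Euler characteristic is 3 − 3 = 0, which agrees with 1 − 1 = 0.

H_0 = Z,  H_1 = Z.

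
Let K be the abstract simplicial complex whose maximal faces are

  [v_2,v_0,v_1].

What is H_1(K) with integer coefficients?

H_1 ≅ 0.

Take the total order v_0 < v_1 < v_2 on the vertex set. Then K (dimension 2) consists of the simplices:

  0-simplices (3): [v_0], [v_1], [v_2]
  1-simplices (3): [v_0,v_1], [v_0,v_2], [v_1,v_2]
  2-simplices (1): [v_0,v_1,v_2]

so the chain groups are C_0 ≅ Z^3, C_1 ≅ Z^3, C_2 ≅ Z^1.

Boundary ∂_1: C_1 → C_0 sends each edge [p,q] (with p < q) to q − p.
This gives a 3×3 integer matrix of rank 2; reducing to Smith normal form yields diagonal entries (1,1).

∂_2: C_2 → C_1 sends each 2-simplex [p,q,r] to [q,r] − [p,r] + [p,q]. For instance
  ∂[v_0,v_1,v_2] = [v_1,v_2] − [v_0,v_2] + [v_0,v_1].
As a 3×1 matrix over Z this has rank 1, with invariant factors (1).

Computing H_k = (kernel of ∂_k) / (image of ∂_{k+1}):

  H_1: rank ker ∂_1 − rank ∂_2 = (3 − 2) − 1 = 0, and the invariant factors of ∂_2 are all 1, so H_1 = 0.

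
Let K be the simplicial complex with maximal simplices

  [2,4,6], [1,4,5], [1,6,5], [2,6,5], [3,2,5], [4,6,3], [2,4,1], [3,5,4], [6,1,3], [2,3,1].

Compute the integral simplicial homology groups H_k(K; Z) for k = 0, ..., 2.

H_0 ≅ Z,  H_1 ≅ Z/2,  H_2 = 0.

Take the total order 1 < 2 < 3 < 4 < 5 < 6 on the vertex set. Then K (dimension 2) consists of the simplices:

  0-simplices (6): [1], [2], [3], [4], [5], [6]
  1-simplices (15): [1,2], [1,3], [1,4], [1,5], [1,6], [2,3], [2,4], [2,5], [2,6], [3,4], [3,5], [3,6], [4,5], [4,6], [5,6]
  2-simplices (10): [1,2,3], [1,2,4], [1,3,6], [1,4,5], [1,5,6], [2,3,5], [2,4,6], [2,5,6], [3,4,5], [3,4,6]

Hence C_0 ≅ Z^6, C_1 ≅ Z^15, C_2 ≅ Z^10.

The boundary map ∂_1: C_1 → C_0 is given by ∂[p,q] = [q] − [p]. For instance
  ∂[2,6] = [6] − [2].
This gives a 6×15 integer matrix of rank 5; reducing to Smith normal form yields diagonal entries (1,1,1,1,1).

The boundary map ∂_2: C_2 → C_1 acts by ∂[p,q,r] = [q,r] − [p,r] + [p,q]. For instance
  ∂[1,3,6] = [3,6] − [1,6] + [1,3],
  ∂[1,5,6] = [5,6] − [1,6] + [1,5].
The 15×10 boundary matrix has rank 10 and Smith normal form diag(1,1,1,1,1,1,1,1,1,2).

From H_k ≅ ker(∂_k) / im(∂_{k+1}) we obtain:

  H_0: rank C_0 − rank ∂_1 = 6 − 5 = 1, and the invariant factors of ∂_1 are all 1, so H_0 = Z.
  H_1: rank ker ∂_1 − rank ∂_2 = (15 − 5) − 10 = 0, and ∂_2 has invariant factor 2 > 1, so H_1 = Z/2.
  H_2: rank ker ∂_2 − rank ∂_3 = (10 − 10) − 0 = 0, and there is no ∂_3, so H_2 = 0.

(K is a triangulation of the real projective plane RP^2.)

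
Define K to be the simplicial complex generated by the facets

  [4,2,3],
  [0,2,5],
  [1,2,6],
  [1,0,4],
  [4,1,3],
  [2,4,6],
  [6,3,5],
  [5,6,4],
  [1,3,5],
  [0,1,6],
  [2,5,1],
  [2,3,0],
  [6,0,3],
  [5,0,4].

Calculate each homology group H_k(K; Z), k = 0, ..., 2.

We work with the vertex ordering 0 < 1 < 2 < 3 < 4 < 5 < 6. The simplices of K, each written with vertices in increasing order, are:

  0-simplices (7): [0], [1], [2], [3], [4], [5], [6]
  1-simplices (21): [0,1], [0,2], [0,3], [0,4], [0,5], [0,6], [1,2], [1,3], [1,4], [1,5], [1,6], [2,3], [2,4], [2,5], [2,6], [3,4], [3,5], [3,6], [4,5], [4,6], [5,6]
  2-simplices (14): [0,1,4], [0,1,6], [0,2,3], [0,2,5], [0,3,6], [0,4,5], [1,2,5], [1,2,6], [1,3,4], [1,3,5], [2,3,4], [2,4,6], [3,5,6], [4,5,6]

so the chain groups are C_0 ≅ Z^7, C_1 ≅ Z^21, C_2 ≅ Z^14.

∂_1: C_1 → C_0 maps an edge to its endpoints' difference, ∂[p,q] = q − p. For instance
  ∂[1,2] = [2] − [1].
The resulting 7×21 matrix has rank 6, and its Smith normal form has invariant factors (1,1,1,1,1,1).

∂_2: C_2 → C_1 maps a triangle to the signed sum of its edges. For instance
  ∂[2,3,4] = [3,4] − [2,4] + [2,3],
  ∂[4,5,6] = [5,6] − [4,6] + [4,5].
The 21×14 boundary matrix has rank 13 and Smith normal form diag(1,1,1,1,1,1,1,1,1,1,1,1,1).

From H_k ≅ ker(∂_k) / im(∂_{k+1}) we obtain:

  H_0: rank C_0 − rank ∂_1 = 7 − 6 = 1, and the invariant factors of ∂_1 are all 1, so H_0 ≅ Z.
  H_1: rank ker ∂_1 − rank ∂_2 = (21 − 6) − 13 = 2, and the invariant factors of ∂_2 are all 1, so H_1 ≅ Z^2.
  H_2: rank ker ∂_2 − rank ∂_3 = (14 − 13) − 0 = 1, and there is no ∂_3, so H_2 ≅ Z.

(K is a triangulation of the torus T^2.)

H_0 = Z,  H_1 = Z^2,  H_2 = Z.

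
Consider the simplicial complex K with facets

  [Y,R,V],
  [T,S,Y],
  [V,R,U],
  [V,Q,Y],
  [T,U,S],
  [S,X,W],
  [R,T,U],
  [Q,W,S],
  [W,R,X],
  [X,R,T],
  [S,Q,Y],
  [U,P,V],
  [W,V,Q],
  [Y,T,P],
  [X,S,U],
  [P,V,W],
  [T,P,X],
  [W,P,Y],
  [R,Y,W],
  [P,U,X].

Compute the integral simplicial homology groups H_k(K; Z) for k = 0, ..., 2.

Order the vertices as P < Q < R < S < T < U < V < W < X < Y. Listing each simplex with vertices in this order, K has dimension 2 with simplices:

  0-simplices (10): P, Q, R, S, T, U, V, W, X, Y
  1-simplices (30): PT, PU, PV, PW, PX, PY, QS, QV, QW, QY, RT, RU, RV, RW, RX, RY, ST, SU, SW, SX, SY, TU, TX, TY, UV, UX, VW, VY, WX, WY
  2-simplices (20): PTX, PTY, PUV, PUX, PVW, PWY, QSW, QSY, QVW, QVY, RTU, RTX, RUV, RVY, RWX, RWY, STU, STY, SUX, SWX

so the chain groups are C_0 ≅ Z^10, C_1 ≅ Z^30, C_2 ≅ Z^20.

∂_1: C_1 → C_0 is given by ∂[p,q] = [q] − [p]. For instance
  ∂PU = U − P.
As a 10×30 matrix over Z this has rank 9, with invariant factors (1,1,1,1,1,1,1,1,1).

The boundary map ∂_2: C_2 → C_1 maps a triangle to the signed sum of its edges. For instance
  ∂QSY = SY − QY + QS,
  ∂RTU = TU − RU + RT.
The resulting 30×20 matrix has rank 20, and its Smith normal form has invariant factors (1,1,1,1,1,1,1,1,1,1,1,1,1,1,1,1,1,1,1,2).

Now H_k = ker ∂_k / im ∂_{k+1}, so:

  H_0: rank C_0 − rank ∂_1 = 10 − 9 = 1, and the invariant factors of ∂_1 are all 1, so H_0 ≅ Z.
  H_1: rank ker ∂_1 − rank ∂_2 = (30 − 9) − 20 = 1, and ∂_2 has invariant factor 2 > 1, so H_1 ≅ Z ⊕ Z/2.
  H_2: rank ker ∂_2 − rank ∂_3 = (20 − 20) − 0 = 0, and there is no ∂_3, so H_2 ≅ 0.

H_0 = Z,  H_1 = Z ⊕ Z/2,  H_2 = 0.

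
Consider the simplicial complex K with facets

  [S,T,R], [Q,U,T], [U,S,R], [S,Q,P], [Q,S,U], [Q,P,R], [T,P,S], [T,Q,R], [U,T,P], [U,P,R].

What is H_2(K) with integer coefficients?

We work with the vertex ordering P < Q < R < S < T < U. The simplices of K, each written with vertices in increasing order, are:

  0-simplices (6): P, Q, R, S, T, U
  1-simplices (15): PQ, PR, PS, PT, PU, QR, QS, QT, QU, RS, RT, RU, ST, SU, TU
  2-simplices (10): PQR, PQS, PRU, PST, PTU, QRT, QSU, QTU, RST, RSU

giving chain groups C_0 ≅ Z^6, C_1 ≅ Z^15, C_2 ≅ Z^10.

The boundary map ∂_1: C_1 → C_0 maps an edge to its endpoints' difference, ∂[p,q] = q − p. For instance
  ∂QU = U − Q.
The 6×15 boundary matrix has rank 5 and Smith normal form diag(1,1,1,1,1).

∂_2: C_2 → C_1 acts by ∂[p,q,r] = [q,r] − [p,r] + [p,q]. For instance
  ∂PQR = QR − PR + PQ,
  ∂QTU = TU − QU + QT.
This gives a 15×10 integer matrix of rank 10; reducing to Smith normal form yields diagonal entries (1,1,1,1,1,1,1,1,1,2).

Reading off H_k = ker ∂_k / im ∂_{k+1}:

  H_2: rank ker ∂_2 − rank ∂_3 = (10 − 10) − 0 = 0, and there is no ∂_3, so H_2 = 0.

H_2 ≅ 0.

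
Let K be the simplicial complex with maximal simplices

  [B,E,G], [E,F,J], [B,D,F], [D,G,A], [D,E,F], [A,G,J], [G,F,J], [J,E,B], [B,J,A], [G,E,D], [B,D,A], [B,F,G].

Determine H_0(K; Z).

H_0 ≅ Z.

K has 7 vertices, 18 edges, 12 triangles.
rank ∂_0 = 0, rank ∂_1 = 6 ⇒ b_0 = 7 − 0 − 6 = 1; all invariant factors of ∂_1 are 1 so no torsion. So H_0 = Z.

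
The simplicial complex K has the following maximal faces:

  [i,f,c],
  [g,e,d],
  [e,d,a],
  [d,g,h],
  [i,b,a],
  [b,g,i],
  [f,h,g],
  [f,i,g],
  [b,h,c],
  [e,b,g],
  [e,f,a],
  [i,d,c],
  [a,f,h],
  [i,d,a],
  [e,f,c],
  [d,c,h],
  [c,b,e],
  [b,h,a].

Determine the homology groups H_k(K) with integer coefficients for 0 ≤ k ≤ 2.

Order the vertices as a < b < c < d < e < f < g < h < i. Listing each simplex with vertices in this order, K has dimension 2 with simplices:

  0-simplices (9): a, b, c, d, e, f, g, h, i
  1-simplices (27): ab, ad, ae, af, ah, ai, bc, be, bg, bh, bi, cd, ce, cf, ch, ci, de, dg, dh, di, ef, eg, fg, fh, fi, gh, gi
  2-simplices (18): abh, abi, ade, adi, aef, afh, bce, bch, beg, bgi, cdh, cdi, cef, cfi, deg, dgh, fgh, fgi

Hence C_0 ≅ Z^9, C_1 ≅ Z^27, C_2 ≅ Z^18.

Boundary ∂_1: C_1 → C_0 sends each edge [p,q] (with p < q) to q − p.
This gives a 9×27 integer matrix of rank 8; reducing to Smith normal form yields diagonal entries (1,1,1,1,1,1,1,1).

The boundary map ∂_2: C_2 → C_1 maps a triangle to the signed sum of its edges. For instance
  ∂adi = di − ai + ad,
  ∂aef = ef − af + ae.
The 27×18 boundary matrix has rank 17 and Smith normal form diag(1,1,1,1,1,1,1,1,1,1,1,1,1,1,1,1,1).

From H_k ≅ ker(∂_k) / im(∂_{k+1}) we obtain:

  H_0: rank C_0 − rank ∂_1 = 9 − 8 = 1, and the invariant factors of ∂_1 are all 1, so H_0 = Z.
  H_1: rank ker ∂_1 − rank ∂_2 = (27 − 8) − 17 = 2, and the invariant factors of ∂_2 are all 1, so H_1 = Z^2.
  H_2: rank ker ∂_2 − rank ∂_3 = (18 − 17) − 0 = 1, and there is no ∂_3, so H_2 = Z.

H_0 = Z,  H_1 = Z^2,  H_2 = Z.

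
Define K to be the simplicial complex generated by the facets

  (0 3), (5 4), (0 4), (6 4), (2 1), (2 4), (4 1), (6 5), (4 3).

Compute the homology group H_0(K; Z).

H_0 ≅ Z.

Take the total order 0 < 1 < 2 < 3 < 4 < 5 < 6 on the vertex set. Then K (dimension 1) consists of the simplices:

  0-simplices (7): [0], [1], [2], [3], [4], [5], [6]
  1-simplices (9): [0,3], [0,4], [1,2], [1,4], [2,4], [3,4], [4,5], [4,6], [5,6]

Hence C_0 ≅ Z^7, C_1 ≅ Z^9.

∂_1: C_1 → C_0 maps an edge to its endpoints' difference, ∂[p,q] = q − p. For instance
  ∂[5,6] = [6] − [5].
The 7×9 boundary matrix has rank 6 and Smith normal form diag(1,1,1,1,1,1).

Computing H_k = (kernel of ∂_k) / (image of ∂_{k+1}):

  H_0: rank C_0 − rank ∂_1 = 7 − 6 = 1, and the invariant factors of ∂_1 are all 1, so H_0 = Z.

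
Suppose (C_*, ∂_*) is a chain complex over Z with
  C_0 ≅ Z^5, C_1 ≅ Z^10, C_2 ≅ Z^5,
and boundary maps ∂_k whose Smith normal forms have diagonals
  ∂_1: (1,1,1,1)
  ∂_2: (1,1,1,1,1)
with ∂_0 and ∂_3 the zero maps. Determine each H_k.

H_0: b_0 = 5 − 0 − 4 = 1; torsion from ∂_1 factors > 1: none. So H_0 ≅ Z.
H_1: b_1 = 10 − 4 − 5 = 1; torsion from ∂_2 factors > 1: none. So H_1 ≅ Z.
H_2: b_2 = 5 − 5 − 0 = 0; torsion from ∂_3 factors > 1: none. So H_2 ≅ 0.

H_0 ≅ Z,  H_1 ≅ Z,  H_2 = 0.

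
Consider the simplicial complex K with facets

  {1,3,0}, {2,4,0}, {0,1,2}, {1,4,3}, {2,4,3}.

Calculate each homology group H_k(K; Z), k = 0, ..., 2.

We work with the vertex ordering 0 < 1 < 2 < 3 < 4. The simplices of K, each written with vertices in increasing order, are:

  0-simplices (5): [0], [1], [2], [3], [4]
  1-simplices (10): [0,1], [0,2], [0,3], [0,4], [1,2], [1,3], [1,4], [2,3], [2,4], [3,4]
  2-simplices (5): [0,1,2], [0,1,3], [0,2,4], [1,3,4], [2,3,4]

Hence C_0 ≅ Z^5, C_1 ≅ Z^10, C_2 ≅ Z^5.

Boundary ∂_1: C_1 → C_0 maps an edge to its endpoints' difference, ∂[p,q] = q − p. For instance
  ∂[1,3] = [3] − [1].
This gives a 5×10 integer matrix of rank 4; reducing to Smith normal form yields diagonal entries (1,1,1,1).

The boundary map ∂_2: C_2 → C_1 acts by ∂[p,q,r] = [q,r] − [p,r] + [p,q]. For instance
  ∂[0,1,2] = [1,2] − [0,2] + [0,1],
  ∂[1,3,4] = [3,4] − [1,4] + [1,3].
As a 10×5 matrix over Z this has rank 5, with invariant factors (1,1,1,1,1).

Computing H_k = (kernel of ∂_k) / (image of ∂_{k+1}):

  H_0: rank C_0 − rank ∂_1 = 5 − 4 = 1, and the invariant factors of ∂_1 are all 1, so H_0 = Z.
  H_1: rank ker ∂_1 − rank ∂_2 = (10 − 4) − 5 = 1, and the invariant factors of ∂_2 are all 1, so H_1 = Z.
  H_2: rank ker ∂_2 − rank ∂_3 = (5 − 5) − 0 = 0, and there is no ∂_3, so H_2 = 0.

H_0 = Z,  H_1 = Z,  H_2 = 0.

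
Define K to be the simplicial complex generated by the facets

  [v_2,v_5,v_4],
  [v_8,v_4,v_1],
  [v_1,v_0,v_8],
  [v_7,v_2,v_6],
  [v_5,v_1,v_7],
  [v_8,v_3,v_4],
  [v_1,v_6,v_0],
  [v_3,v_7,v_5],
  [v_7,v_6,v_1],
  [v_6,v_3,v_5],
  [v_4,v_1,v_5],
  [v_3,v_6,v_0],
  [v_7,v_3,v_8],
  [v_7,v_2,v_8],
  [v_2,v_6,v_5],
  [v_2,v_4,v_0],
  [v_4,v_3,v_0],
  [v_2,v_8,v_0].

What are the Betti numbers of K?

b_0 = 1, b_1 = 1, b_2 = 0.

We work with the vertex ordering v_0 < v_1 < v_2 < v_3 < v_4 < v_5 < v_6 < v_7 < v_8. The simplices of K, each written with vertices in increasing order, are:

  0-simplices (9): [v_0], [v_1], [v_2], [v_3], [v_4], [v_5], [v_6], [v_7], [v_8]
  1-simplices (27): (27 of them)
  2-simplices (18): (18 of them)

Hence C_0 ≅ Z^9, C_1 ≅ Z^27, C_2 ≅ Z^18.

Boundary ∂_1: C_1 → C_0 is given by ∂[p,q] = [q] − [p].
The 9×27 boundary matrix has rank 8 and Smith normal form diag(1,1,1,1,1,1,1,1).

Boundary ∂_2: C_2 → C_1 maps a triangle to the signed sum of its edges. For instance
  ∂[v_2,v_4,v_5] = [v_4,v_5] − [v_2,v_5] + [v_2,v_4],
  ∂[v_1,v_4,v_8] = [v_4,v_8] − [v_1,v_8] + [v_1,v_4].
The resulting 27×18 matrix has rank 18, and its Smith normal form has invariant factors (1,1,1,1,1,1,1,1,1,1,1,1,1,1,1,1,1,2).

From H_k ≅ ker(∂_k) / im(∂_{k+1}) we obtain:

  H_0: rank C_0 − rank ∂_1 = 9 − 8 = 1, and the invariant factors of ∂_1 are all 1, so H_0 ≅ Z.
  H_1: rank ker ∂_1 − rank ∂_2 = (27 − 8) − 18 = 1, and ∂_2 has invariant factor 2 > 1, so H_1 ≅ Z ⊕ Z/2.
  H_2: rank ker ∂_2 − rank ∂_3 = (18 − 18) − 0 = 0, and there is no ∂_3, so H_2 ≅ 0.

Hence the Betti numbers are b_0 = 1, b_1 = 1, b_2 = 0.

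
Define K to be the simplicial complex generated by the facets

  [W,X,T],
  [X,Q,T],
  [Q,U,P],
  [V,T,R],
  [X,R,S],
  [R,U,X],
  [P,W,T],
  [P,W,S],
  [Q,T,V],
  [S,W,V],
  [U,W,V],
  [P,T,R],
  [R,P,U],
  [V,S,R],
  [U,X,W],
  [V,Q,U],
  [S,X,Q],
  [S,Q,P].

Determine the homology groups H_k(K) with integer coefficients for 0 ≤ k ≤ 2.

Order the vertices as P < Q < R < S < T < U < V < W < X. Listing each simplex with vertices in this order, K has dimension 2 with simplices:

  0-simplices (9): P, Q, R, S, T, U, V, W, X
  1-simplices (27): PQ, PR, PS, PT, PU, PW, QS, QT, QU, QV, QX, RS, RT, RU, RV, RX, SV, SW, SX, TV, TW, TX, UV, UW, UX, VW, WX
  2-simplices (18): PQS, PQU, PRT, PRU, PSW, PTW, QSX, QTV, QTX, QUV, RSV, RSX, RTV, RUX, SVW, TWX, UVW, UWX

Hence C_0 ≅ Z^9, C_1 ≅ Z^27, C_2 ≅ Z^18.

∂_1: C_1 → C_0 sends each edge [p,q] (with p < q) to q − p. For instance
  ∂QX = X − Q.
The 9×27 boundary matrix has rank 8 and Smith normal form diag(1,1,1,1,1,1,1,1).

The boundary map ∂_2: C_2 → C_1 acts by ∂[p,q,r] = [q,r] − [p,r] + [p,q]. For instance
  ∂RUX = UX − RX + RU,
  ∂TWX = WX − TX + TW.
The 27×18 boundary matrix has rank 17 and Smith normal form diag(1,1,1,1,1,1,1,1,1,1,1,1,1,1,1,1,1).

Reading off H_k = ker ∂_k / im ∂_{k+1}:

  H_0: rank C_0 − rank ∂_1 = 9 − 8 = 1, and the invariant factors of ∂_1 are all 1, so H_0 ≅ Z.
  H_1: rank ker ∂_1 − rank ∂_2 = (27 − 8) − 17 = 2, and the invariant factors of ∂_2 are all 1, so H_1 ≅ Z^2.
  H_2: rank ker ∂_2 − rank ∂_3 = (18 − 17) − 0 = 1, and there is no ∂_3, so H_2 ≅ Z.

As a check, the Euler characteristic is 9 − 27 + 18 = 0, which agrees with 1 − 2 + 1 = 0.

H_0 = Z,  H_1 = Z^2,  H_2 = Z.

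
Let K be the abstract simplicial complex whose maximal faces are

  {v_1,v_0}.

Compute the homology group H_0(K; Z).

H_0 = Z.

Fix the vertex order v_0 < v_1 and write every simplex with vertices in increasing order. Then dim K = 1 and the simplices of K are:

  0-simplices (2): [v_0], [v_1]
  1-simplices (1): [v_0,v_1]

so the chain groups are C_0 ≅ Z^2, C_1 ≅ Z^1.

Boundary ∂_1: C_1 → C_0 maps an edge to its endpoints' difference, ∂[p,q] = q − p. For instance
  ∂[v_0,v_1] = [v_1] − [v_0].
As a 2×1 matrix over Z this has rank 1, with invariant factors (1).

Now H_k = ker ∂_k / im ∂_{k+1}, so:

  H_0: rank C_0 − rank ∂_1 = 2 − 1 = 1, and the invariant factors of ∂_1 are all 1, so H_0 = Z.

(K is a triangulation of the 1-simplex.)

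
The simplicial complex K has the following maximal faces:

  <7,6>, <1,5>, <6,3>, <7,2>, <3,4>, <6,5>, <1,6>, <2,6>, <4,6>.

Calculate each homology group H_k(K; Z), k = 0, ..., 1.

H_0 = Z,  H_1 = Z^3.

Take the total order 1 < 2 < 3 < 4 < 5 < 6 < 7 on the vertex set. Then K (dimension 1) consists of the simplices:

  0-simplices (7): [1], [2], [3], [4], [5], [6], [7]
  1-simplices (9): [1,5], [1,6], [2,6], [2,7], [3,4], [3,6], [4,6], [5,6], [6,7]

Hence C_0 ≅ Z^7, C_1 ≅ Z^9.

∂_1: C_1 → C_0 maps an edge to its endpoints' difference, ∂[p,q] = q − p.
The 7×9 boundary matrix has rank 6 and Smith normal form diag(1,1,1,1,1,1).

Reading off H_k = ker ∂_k / im ∂_{k+1}:

  H_0: rank C_0 − rank ∂_1 = 7 − 6 = 1, and the invariant factors of ∂_1 are all 1, so H_0 = Z.
  H_1: rank ker ∂_1 − rank ∂_2 = (9 − 6) − 0 = 3, and there is no ∂_2, so H_1 = Z^3.

As a check, the Euler characteristic is 7 − 9 = -2, which agrees with 1 − 3 = -2.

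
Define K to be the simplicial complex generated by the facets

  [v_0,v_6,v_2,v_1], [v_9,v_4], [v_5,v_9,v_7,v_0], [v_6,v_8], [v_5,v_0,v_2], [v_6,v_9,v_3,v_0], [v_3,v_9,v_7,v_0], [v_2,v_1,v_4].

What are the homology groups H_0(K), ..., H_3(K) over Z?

H_0 = Z,  H_1 = Z,  H_2 = 0,  H_3 = 0.

K has 10 vertices, 22 edges, 16 triangles, 4 3-simplices.
rank ∂_0 = 0, rank ∂_1 = 9 ⇒ b_0 = 10 − 0 − 9 = 1; all invariant factors of ∂_1 are 1 so no torsion. So H_0 = Z.
rank ∂_1 = 9, rank ∂_2 = 12 ⇒ b_1 = 22 − 9 − 12 = 1; all invariant factors of ∂_2 are 1 so no torsion. So H_1 = Z.
rank ∂_2 = 12, rank ∂_3 = 4 ⇒ b_2 = 16 − 12 − 4 = 0; all invariant factors of ∂_3 are 1 so no torsion. So H_2 = 0.
rank ∂_3 = 4, rank ∂_4 = 0 ⇒ b_3 = 4 − 4 − 0 = 0. So H_3 = 0.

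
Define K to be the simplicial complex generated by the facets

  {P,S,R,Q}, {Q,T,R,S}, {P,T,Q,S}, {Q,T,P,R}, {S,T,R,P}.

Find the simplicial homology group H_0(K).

Order the vertices as P < Q < R < S < T. Listing each simplex with vertices in this order, K has dimension 3 with simplices:

  0-simplices (5): P, Q, R, S, T
  1-simplices (10): PQ, PR, PS, PT, QR, QS, QT, RS, RT, ST
  2-simplices (10): PQR, PQS, PQT, PRS, PRT, PST, QRS, QRT, QST, RST
  3-simplices (5): PQRS, PQRT, PQST, PRST, QRST

giving chain groups C_0 ≅ Z^5, C_1 ≅ Z^10, C_2 ≅ Z^10, C_3 ≅ Z^5.

Boundary ∂_1: C_1 → C_0 is given by ∂[p,q] = [q] − [p]. For instance
  ∂PT = T − P.
This gives a 5×10 integer matrix of rank 4; reducing to Smith normal form yields diagonal entries (1,1,1,1).

∂_2: C_2 → C_1 maps a triangle to the signed sum of its edges. For instance
  ∂PQT = QT − PT + PQ,
  ∂PST = ST − PT + PS.
The 10×10 boundary matrix has rank 6 and Smith normal form diag(1,1,1,1,1,1).

∂_3: C_3 → C_2 sends each 3-simplex σ to the alternating sum Σ_i (−1)^i (σ with its i-th vertex removed). For instance
  ∂PQST = QST − PST + PQT − PQS,
  ∂PQRT = QRT − PRT + PQT − PQR.
This gives a 10×5 integer matrix of rank 4; reducing to Smith normal form yields diagonal entries (1,1,1,1).

From H_k ≅ ker(∂_k) / im(∂_{k+1}) we obtain:

  H_0: rank C_0 − rank ∂_1 = 5 − 4 = 1, and the invariant factors of ∂_1 are all 1, so H_0 = Z.

H_0 = Z.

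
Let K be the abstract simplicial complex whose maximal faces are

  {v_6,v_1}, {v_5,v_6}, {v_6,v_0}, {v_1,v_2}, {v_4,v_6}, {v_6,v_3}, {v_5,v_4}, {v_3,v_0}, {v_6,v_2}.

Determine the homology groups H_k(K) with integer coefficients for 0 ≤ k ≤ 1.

Order the vertices as v_0 < v_1 < v_2 < v_3 < v_4 < v_5 < v_6. Listing each simplex with vertices in this order, K has dimension 1 with simplices:

  0-simplices (7): [v_0], [v_1], [v_2], [v_3], [v_4], [v_5], [v_6]
  1-simplices (9): [v_0,v_3], [v_0,v_6], [v_1,v_2], [v_1,v_6], [v_2,v_6], [v_3,v_6], [v_4,v_5], [v_4,v_6], [v_5,v_6]

Hence C_0 ≅ Z^7, C_1 ≅ Z^9.

The boundary map ∂_1: C_1 → C_0 is given by ∂[p,q] = [q] − [p].
The 7×9 boundary matrix has rank 6 and Smith normal form diag(1,1,1,1,1,1).

From H_k ≅ ker(∂_k) / im(∂_{k+1}) we obtain:

  H_0: rank C_0 − rank ∂_1 = 7 − 6 = 1, and the invariant factors of ∂_1 are all 1, so H_0 = Z.
  H_1: rank ker ∂_1 − rank ∂_2 = (9 − 6) − 0 = 3, and there is no ∂_2, so H_1 = Z^3.

As a check, the Euler characteristic is 7 − 9 = -2, which agrees with 1 − 3 = -2.

H_0 ≅ Z,  H_1 ≅ Z^3.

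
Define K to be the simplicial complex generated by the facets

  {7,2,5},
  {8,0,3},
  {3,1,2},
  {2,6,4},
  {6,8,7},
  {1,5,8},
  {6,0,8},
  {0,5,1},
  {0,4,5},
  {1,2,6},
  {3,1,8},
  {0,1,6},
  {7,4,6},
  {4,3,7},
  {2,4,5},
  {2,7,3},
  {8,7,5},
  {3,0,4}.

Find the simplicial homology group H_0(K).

H_0 ≅ Z.

Fix the vertex order 0 < 1 < 2 < 3 < 4 < 5 < 6 < 7 < 8 and write every simplex with vertices in increasing order. Then dim K = 2 and the simplices of K are:

  0-simplices (9): [0], [1], [2], [3], [4], [5], [6], [7], [8]
  1-simplices (27): (27 of them)
  2-simplices (18): [0,1,5], [0,1,6], [0,3,4], [0,3,8], [0,4,5], [0,6,8], [1,2,3], [1,2,6], [1,3,8], [1,5,8], [2,3,7], [2,4,5], [2,4,6], [2,5,7], [3,4,7], [4,6,7], [5,7,8], [6,7,8]

Hence C_0 ≅ Z^9, C_1 ≅ Z^27, C_2 ≅ Z^18.

∂_1: C_1 → C_0 sends each edge [p,q] (with p < q) to q − p.
The resulting 9×27 matrix has rank 8, and its Smith normal form has invariant factors (1,1,1,1,1,1,1,1).

∂_2: C_2 → C_1 acts by ∂[p,q,r] = [q,r] − [p,r] + [p,q]. For instance
  ∂[1,2,6] = [2,6] − [1,6] + [1,2],
  ∂[0,3,4] = [3,4] − [0,4] + [0,3].
As a 27×18 matrix over Z this has rank 18, with invariant factors (1,1,1,1,1,1,1,1,1,1,1,1,1,1,1,1,1,2).

Now H_k = ker ∂_k / im ∂_{k+1}, so:

  H_0: rank C_0 − rank ∂_1 = 9 − 8 = 1, and the invariant factors of ∂_1 are all 1, so H_0 = Z.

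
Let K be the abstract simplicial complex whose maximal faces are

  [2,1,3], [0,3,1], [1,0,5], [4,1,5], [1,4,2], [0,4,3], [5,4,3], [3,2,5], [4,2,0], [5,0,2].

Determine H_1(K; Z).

H_1 = Z/2Z.

We work with the vertex ordering 0 < 1 < 2 < 3 < 4 < 5. The simplices of K, each written with vertices in increasing order, are:

  0-simplices (6): [0], [1], [2], [3], [4], [5]
  1-simplices (15): [0,1], [0,2], [0,3], [0,4], [0,5], [1,2], [1,3], [1,4], [1,5], [2,3], [2,4], [2,5], [3,4], [3,5], [4,5]
  2-simplices (10): [0,1,3], [0,1,5], [0,2,4], [0,2,5], [0,3,4], [1,2,3], [1,2,4], [1,4,5], [2,3,5], [3,4,5]

giving chain groups C_0 ≅ Z^6, C_1 ≅ Z^15, C_2 ≅ Z^10.

Boundary ∂_1: C_1 → C_0 maps an edge to its endpoints' difference, ∂[p,q] = q − p. For instance
  ∂[4,5] = [5] − [4].
As a 6×15 matrix over Z this has rank 5, with invariant factors (1,1,1,1,1).

∂_2: C_2 → C_1 acts by ∂[p,q,r] = [q,r] − [p,r] + [p,q]. For instance
  ∂[2,3,5] = [3,5] − [2,5] + [2,3],
  ∂[0,1,3] = [1,3] − [0,3] + [0,1].
The 15×10 boundary matrix has rank 10 and Smith normal form diag(1,1,1,1,1,1,1,1,1,2).

Now H_k = ker ∂_k / im ∂_{k+1}, so:

  H_1: rank ker ∂_1 − rank ∂_2 = (15 − 5) − 10 = 0, and ∂_2 has invariant factor 2 > 1, so H_1 = Z/2Z.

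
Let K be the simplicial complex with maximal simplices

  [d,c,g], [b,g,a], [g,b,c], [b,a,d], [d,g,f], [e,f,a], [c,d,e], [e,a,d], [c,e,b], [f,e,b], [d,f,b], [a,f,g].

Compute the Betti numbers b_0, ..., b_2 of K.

We work with the vertex ordering a < b < c < d < e < f < g. The simplices of K, each written with vertices in increasing order, are:

  0-simplices (7): a, b, c, d, e, f, g
  1-simplices (18): ab, ad, ae, af, ag, bc, bd, be, bf, bg, cd, ce, cg, de, df, dg, ef, fg
  2-simplices (12): abd, abg, ade, aef, afg, bce, bcg, bdf, bef, cde, cdg, dfg

giving chain groups C_0 ≅ Z^7, C_1 ≅ Z^18, C_2 ≅ Z^12.

The boundary map ∂_1: C_1 → C_0 maps an edge to its endpoints' difference, ∂[p,q] = q − p. For instance
  ∂bf = f − b.
This gives a 7×18 integer matrix of rank 6; reducing to Smith normal form yields diagonal entries (1,1,1,1,1,1).

∂_2: C_2 → C_1 acts by ∂[p,q,r] = [q,r] − [p,r] + [p,q]. For instance
  ∂bdf = df − bf + bd,
  ∂aef = ef − af + ae.
As a 18×12 matrix over Z this has rank 12, with invariant factors (1,1,1,1,1,1,1,1,1,1,1,2).

From H_k ≅ ker(∂_k) / im(∂_{k+1}) we obtain:

  H_0: rank C_0 − rank ∂_1 = 7 − 6 = 1, and the invariant factors of ∂_1 are all 1, so H_0 ≅ Z.
  H_1: rank ker ∂_1 − rank ∂_2 = (18 − 6) − 12 = 0, and ∂_2 has invariant factor 2 > 1, so H_1 ≅ Z/2.
  H_2: rank ker ∂_2 − rank ∂_3 = (12 − 12) − 0 = 0, and there is no ∂_3, so H_2 ≅ 0.

Hence the Betti numbers are b_0 = 1, b_1 = 0, b_2 = 0.

b_0 = 1, b_1 = 0, b_2 = 0.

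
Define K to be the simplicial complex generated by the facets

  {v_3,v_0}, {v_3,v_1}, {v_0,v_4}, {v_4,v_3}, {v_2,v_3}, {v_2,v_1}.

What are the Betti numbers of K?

Order the vertices as v_0 < v_1 < v_2 < v_3 < v_4. Listing each simplex with vertices in this order, K has dimension 1 with simplices:

  0-simplices (5): [v_0], [v_1], [v_2], [v_3], [v_4]
  1-simplices (6): [v_0,v_3], [v_0,v_4], [v_1,v_2], [v_1,v_3], [v_2,v_3], [v_3,v_4]

giving chain groups C_0 ≅ Z^5, C_1 ≅ Z^6.

Boundary ∂_1: C_1 → C_0 sends each edge [p,q] (with p < q) to q − p. For instance
  ∂[v_1,v_2] = [v_2] − [v_1].
The 5×6 boundary matrix has rank 4 and Smith normal form diag(1,1,1,1).

Reading off H_k = ker ∂_k / im ∂_{k+1}:

  H_0: rank C_0 − rank ∂_1 = 5 − 4 = 1, and the invariant factors of ∂_1 are all 1, so H_0 ≅ Z.
  H_1: rank ker ∂_1 − rank ∂_2 = (6 − 4) − 0 = 2, and there is no ∂_2, so H_1 ≅ Z^2.

Hence the Betti numbers are b_0 = 1, b_1 = 2.

b_0 = 1, b_1 = 2.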